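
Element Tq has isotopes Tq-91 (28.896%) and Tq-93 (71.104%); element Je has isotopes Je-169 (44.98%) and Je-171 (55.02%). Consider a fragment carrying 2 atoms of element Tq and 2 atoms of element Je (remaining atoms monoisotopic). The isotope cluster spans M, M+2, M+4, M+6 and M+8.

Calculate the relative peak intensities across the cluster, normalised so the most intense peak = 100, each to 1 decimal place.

4.5 : 33.2 : 88.3 : 100.0 : 40.9

Element Tq pattern (n=2): 0.08349788 : 0.41092424 : 0.50557788
Element Je pattern (n=2): 0.20232004 : 0.49495992 : 0.30272004
Convolve the two distributions (both contribute in 2-u steps):
  M: 0.08349788×0.20232004 = 0.016893
  M+2: 0.08349788×0.49495992 + 0.41092424×0.20232004 = 0.124466
  M+4: 0.08349788×0.30272004 + 0.41092424×0.49495992 + 0.50557788×0.20232004 = 0.330956
  M+6: 0.41092424×0.30272004 + 0.50557788×0.49495992 = 0.374636
  M+8: 0.50557788×0.30272004 = 0.153049
Scale to base peak (0.374636) = 100: 4.5 : 33.2 : 88.3 : 100.0 : 40.9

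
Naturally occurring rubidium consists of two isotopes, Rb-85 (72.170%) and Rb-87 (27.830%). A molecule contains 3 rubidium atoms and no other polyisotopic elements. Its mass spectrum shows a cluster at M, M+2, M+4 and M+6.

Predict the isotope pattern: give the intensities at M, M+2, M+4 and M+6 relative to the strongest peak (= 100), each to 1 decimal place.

86.4 : 100.0 : 38.6 : 5.0

The 3 Rb atoms are independent, so intensities follow the terms of (0.72170 + 0.27830)^3.
P(M) = 0.72170^3 = 0.375898
P(M+2) = 3 × 0.72170^2 × 0.27830^1 = 0.434858
P(M+4) = 3 × 0.72170^1 × 0.27830^2 = 0.167689
P(M+6) = 0.27830^3 = 0.021555
The M+2 peak is largest (0.434858); scaling to 100 gives 86.4 : 100.0 : 38.6 : 5.0.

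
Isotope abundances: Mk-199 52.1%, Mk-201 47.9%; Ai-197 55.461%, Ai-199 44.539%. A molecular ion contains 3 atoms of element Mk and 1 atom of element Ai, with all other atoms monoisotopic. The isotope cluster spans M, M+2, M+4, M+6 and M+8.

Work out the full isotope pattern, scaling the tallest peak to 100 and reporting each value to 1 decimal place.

Element Mk pattern (n=3): 0.14142076 : 0.39006072 : 0.35861628 : 0.10990224
Element Ai pattern (n=1): 0.55461 : 0.44539
Convolve the two distributions (both contribute in 2-u steps):
  M: 0.14142076×0.55461 = 0.078433
  M+2: 0.14142076×0.44539 + 0.39006072×0.55461 = 0.279319
  M+4: 0.39006072×0.44539 + 0.35861628×0.55461 = 0.372621
  M+6: 0.35861628×0.44539 + 0.10990224×0.55461 = 0.220677
  M+8: 0.10990224×0.44539 = 0.048949
Scale to base peak (0.372621) = 100: 21.0 : 75.0 : 100.0 : 59.2 : 13.1

21.0 : 75.0 : 100.0 : 59.2 : 13.1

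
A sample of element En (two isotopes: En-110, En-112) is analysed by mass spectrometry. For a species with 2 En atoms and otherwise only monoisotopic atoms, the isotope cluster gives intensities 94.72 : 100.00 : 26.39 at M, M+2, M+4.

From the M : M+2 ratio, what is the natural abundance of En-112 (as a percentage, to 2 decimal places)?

34.55%

If p is the fraction of En that is En-110, then I(M+2)/I(M) = [C(2,1)·p^1·(1−p)] / p^2 = 2·(1−p)/p = 100.00/94.72 = 1.0557
(1−p)/p = 1.0557/2 = 0.5279  ⇒  p = 1/(1 + 0.5279) = 0.6545
En-110: 65.45%, En-112: 34.55%.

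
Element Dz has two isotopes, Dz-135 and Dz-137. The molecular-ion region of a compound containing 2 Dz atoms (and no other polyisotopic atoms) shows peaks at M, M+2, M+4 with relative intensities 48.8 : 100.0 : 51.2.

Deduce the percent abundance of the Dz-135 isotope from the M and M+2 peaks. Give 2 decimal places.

Write p for the Dz-135 fraction. I(M+2)/I(M) = [C(2,1)·p^1·(1−p)] / p^2 = 2·(1−p)/p = 100.0/48.8 = 2.0492
(1−p)/p = 2.0492/2 = 1.0246  ⇒  p = 1/(1 + 1.0246) = 0.4939
Dz-135: 49.39%, Dz-137: 50.61%.

49.39%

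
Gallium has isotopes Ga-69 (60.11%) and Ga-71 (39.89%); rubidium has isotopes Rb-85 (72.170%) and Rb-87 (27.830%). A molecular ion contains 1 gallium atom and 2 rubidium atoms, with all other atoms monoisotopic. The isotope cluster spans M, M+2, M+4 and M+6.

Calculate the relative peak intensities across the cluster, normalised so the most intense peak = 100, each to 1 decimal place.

69.7 : 100.0 : 46.0 : 6.9

Gallium pattern (n=1): 0.6011 : 0.3989
Rubidium pattern (n=2): 0.52085089 : 0.40169822 : 0.07745089
Convolve the two distributions (both contribute in 2-u steps):
  M: 0.6011×0.52085089 = 0.313083
  M+2: 0.6011×0.40169822 + 0.3989×0.52085089 = 0.449228
  M+4: 0.6011×0.07745089 + 0.3989×0.40169822 = 0.206793
  M+6: 0.3989×0.07745089 = 0.030895
Scale to base peak (0.449228) = 100: 69.7 : 100.0 : 46.0 : 6.9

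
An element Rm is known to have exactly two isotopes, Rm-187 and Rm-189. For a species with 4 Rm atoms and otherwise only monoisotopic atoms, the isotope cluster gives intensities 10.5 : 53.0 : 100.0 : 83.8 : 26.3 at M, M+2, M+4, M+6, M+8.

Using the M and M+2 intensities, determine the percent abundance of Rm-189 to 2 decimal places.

55.79%

Write p for the Rm-187 fraction. I(M+2)/I(M) = [C(4,1)·p^3·(1−p)] / p^4 = 4·(1−p)/p = 53.0/10.5 = 5.0476
(1−p)/p = 5.0476/4 = 1.2619  ⇒  p = 1/(1 + 1.2619) = 0.4421
Rm-187: 44.21%, Rm-189: 55.79%.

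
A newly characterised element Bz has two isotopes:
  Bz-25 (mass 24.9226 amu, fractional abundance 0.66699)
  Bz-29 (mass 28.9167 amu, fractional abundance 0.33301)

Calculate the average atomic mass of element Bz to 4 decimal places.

Ar = Σ fᵢ·mᵢ = 0.66699 × 24.9226 + 0.33301 × 28.9167
= 16.62312 + 9.62955 = 26.25267 amu

26.2527 amu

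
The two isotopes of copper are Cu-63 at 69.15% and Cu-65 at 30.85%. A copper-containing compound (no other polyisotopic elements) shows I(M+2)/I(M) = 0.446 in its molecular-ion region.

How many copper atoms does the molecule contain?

For n independent Cu atoms, I(M+2)/I(M) = n · (abundance Cu-65) / (abundance Cu-63) = n · 0.3085/0.6915.
n = 0.446 × 0.6915/0.3085 = 1.00 ≈ 1

1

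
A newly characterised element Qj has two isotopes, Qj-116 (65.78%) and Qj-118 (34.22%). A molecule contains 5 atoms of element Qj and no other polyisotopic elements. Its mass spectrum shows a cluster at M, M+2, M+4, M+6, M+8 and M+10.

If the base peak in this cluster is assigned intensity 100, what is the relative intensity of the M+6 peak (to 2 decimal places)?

Binomial terms of (0.6578 + 0.3422)^5: M 0.1232, M+2 0.3204, M+4 0.3333, M+6 0.1734, M+8 0.0451, M+10 0.0047 → M+4 is the base peak.
P(M+4) = C(5,2) × 0.6578^3 × 0.3422^2 = 10 × 0.28463061 × 0.11710084 = 0.333305 (base)
P(M+6) = C(5,3) × 0.6578^2 × 0.3422^3 = 10 × 0.43270084 × 0.04007191 = 0.173391
Relative intensity = 0.173391 / 0.333305 × 100 = 52.02

52.02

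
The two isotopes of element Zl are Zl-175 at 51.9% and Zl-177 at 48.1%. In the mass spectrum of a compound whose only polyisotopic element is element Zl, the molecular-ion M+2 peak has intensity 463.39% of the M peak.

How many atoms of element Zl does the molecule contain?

For n independent Zl atoms, I(M+2)/I(M) = n · (abundance Zl-177) / (abundance Zl-175) = n · 0.481/0.519.
n = 4.6339 × 0.519/0.481 = 5.00 ≈ 5

5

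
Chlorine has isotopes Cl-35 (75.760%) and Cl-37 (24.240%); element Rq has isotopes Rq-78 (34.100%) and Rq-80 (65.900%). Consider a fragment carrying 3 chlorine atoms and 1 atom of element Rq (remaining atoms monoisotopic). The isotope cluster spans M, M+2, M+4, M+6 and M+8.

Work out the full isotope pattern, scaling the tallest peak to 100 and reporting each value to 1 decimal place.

Chlorine pattern (n=3): 0.4348304 : 0.41738208 : 0.13354464 : 0.01424288
Element Rq pattern (n=1): 0.3410 : 0.6590
Convolve the two distributions (both contribute in 2-u steps):
  M: 0.4348304×0.3410 = 0.148277
  M+2: 0.4348304×0.6590 + 0.41738208×0.3410 = 0.428881
  M+4: 0.41738208×0.6590 + 0.13354464×0.3410 = 0.320594
  M+6: 0.13354464×0.6590 + 0.01424288×0.3410 = 0.092863
  M+8: 0.01424288×0.6590 = 0.009386
Scale to base peak (0.428881) = 100: 34.6 : 100.0 : 74.8 : 21.7 : 2.2

34.6 : 100.0 : 74.8 : 21.7 : 2.2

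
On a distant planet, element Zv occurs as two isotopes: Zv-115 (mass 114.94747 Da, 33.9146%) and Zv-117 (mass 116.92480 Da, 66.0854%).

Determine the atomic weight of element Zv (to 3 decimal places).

Average mass = Σ (abundance × isotope mass) = 0.339146 × 114.94747 + 0.660854 × 116.92480
= 38.983975 + 77.270222 = 116.254197 Da

116.254 Da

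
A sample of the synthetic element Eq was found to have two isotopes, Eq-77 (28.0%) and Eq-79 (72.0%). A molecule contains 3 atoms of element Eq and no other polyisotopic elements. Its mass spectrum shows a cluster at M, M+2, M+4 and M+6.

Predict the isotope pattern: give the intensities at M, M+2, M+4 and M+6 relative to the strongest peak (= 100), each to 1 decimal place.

5.0 : 38.9 : 100.0 : 85.7

Expanding (0.280 + 0.720)^3:
P(M) = 0.280^3 = 0.021952
P(M+2) = 3 × 0.280^2 × 0.720^1 = 0.169344
P(M+4) = 3 × 0.280^1 × 0.720^2 = 0.435456
P(M+6) = 0.720^3 = 0.373248
The M+4 peak is largest (0.435456); scaling to 100 gives 5.0 : 38.9 : 100.0 : 85.7.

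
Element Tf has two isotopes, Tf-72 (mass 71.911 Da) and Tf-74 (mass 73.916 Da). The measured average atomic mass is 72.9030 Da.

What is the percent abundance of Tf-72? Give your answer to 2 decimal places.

50.52%

Let x be the fractional abundance of Tf-72; then Tf-74 has abundance 1 − x.
71.911·x + 73.916·(1 − x) = 72.9030
(71.911 − 73.916)·x = 72.9030 − 73.916
x = -1.0130 / -2.005 = 0.50524 → 50.52% Tf-72, 49.48% Tf-74.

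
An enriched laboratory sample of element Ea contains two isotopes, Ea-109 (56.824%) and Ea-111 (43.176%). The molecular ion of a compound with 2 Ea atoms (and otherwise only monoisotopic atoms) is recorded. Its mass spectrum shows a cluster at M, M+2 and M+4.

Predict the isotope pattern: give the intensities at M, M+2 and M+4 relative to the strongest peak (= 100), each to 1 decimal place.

The 2 Ea atoms are independent, so intensities follow the terms of (0.56824 + 0.43176)^2.
P(M) = 0.56824^2 = 0.322897
P(M+2) = 2 × 0.56824^1 × 0.43176^1 = 0.490687
P(M+4) = 0.43176^2 = 0.186417
The M+2 peak is largest (0.490687); scaling to 100 gives 65.8 : 100.0 : 38.0.

65.8 : 100.0 : 38.0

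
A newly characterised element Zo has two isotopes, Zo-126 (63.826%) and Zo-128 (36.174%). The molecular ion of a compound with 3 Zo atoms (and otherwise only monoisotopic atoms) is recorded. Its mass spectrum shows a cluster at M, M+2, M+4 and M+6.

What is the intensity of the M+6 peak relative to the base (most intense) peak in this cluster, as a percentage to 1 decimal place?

10.7%

Term probabilities: M 0.2600, M+2 0.4421, M+4 0.2506, M+6 0.0473. Base peak = M+2.
P(M+2) = C(3,1) × 0.63826^2 × 0.36174^1 = 3 × 0.40737583 × 0.36174 = 0.442092 (base)
P(M+6) = C(3,3) × 0.63826^0 × 0.36174^3 = 1 × 1.0000 × 0.04733579 = 0.047336
Relative intensity = 0.047336 / 0.442092 × 100 = 10.7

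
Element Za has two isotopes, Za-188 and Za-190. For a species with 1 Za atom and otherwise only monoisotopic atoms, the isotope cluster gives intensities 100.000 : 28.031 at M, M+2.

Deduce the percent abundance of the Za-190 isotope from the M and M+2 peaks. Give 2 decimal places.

21.89%

Let p = fractional abundance of Za-188. I(M+2)/I(M) = [C(1,1)·p^0·(1−p)] / p^1 = 1·(1−p)/p = 28.031/100.000 = 0.2803
(1−p)/p = 0.2803/1 = 0.2803  ⇒  p = 1/(1 + 0.2803) = 0.7811
Za-188: 78.11%, Za-190: 21.89%.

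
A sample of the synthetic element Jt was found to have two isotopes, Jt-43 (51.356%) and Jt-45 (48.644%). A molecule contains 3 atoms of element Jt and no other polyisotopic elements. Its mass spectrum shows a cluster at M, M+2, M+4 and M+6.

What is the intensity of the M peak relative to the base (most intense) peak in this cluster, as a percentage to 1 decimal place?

Binomial terms of (0.51356 + 0.48644)^3: M 0.1354, M+2 0.3849, M+4 0.3646, M+6 0.1151 → M+2 is the base peak.
P(M+2) = C(3,1) × 0.51356^2 × 0.48644^1 = 3 × 0.26374387 × 0.48644 = 0.384887 (base)
P(M) = C(3,0) × 0.51356^3 × 0.48644^0 = 1 × 0.1354483 × 1.0000 = 0.135448
Relative intensity = 0.135448 / 0.384887 × 100 = 35.2

35.2%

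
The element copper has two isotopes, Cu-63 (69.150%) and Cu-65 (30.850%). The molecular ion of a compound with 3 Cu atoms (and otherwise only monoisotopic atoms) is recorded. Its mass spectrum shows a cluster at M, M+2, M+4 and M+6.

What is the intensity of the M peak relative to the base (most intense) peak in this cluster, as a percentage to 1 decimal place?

(0.69150 + 0.30850)^3 gives M 0.3307, M+2 0.4425, M+4 0.1974, M+6 0.0294; the largest is M+2.
P(M+2) = C(3,1) × 0.69150^2 × 0.30850^1 = 3 × 0.47817225 × 0.3085 = 0.442548 (base)
P(M) = C(3,0) × 0.69150^3 × 0.30850^0 = 1 × 0.33065611 × 1.0000 = 0.330656
Relative intensity = 0.330656 / 0.442548 × 100 = 74.7

74.7%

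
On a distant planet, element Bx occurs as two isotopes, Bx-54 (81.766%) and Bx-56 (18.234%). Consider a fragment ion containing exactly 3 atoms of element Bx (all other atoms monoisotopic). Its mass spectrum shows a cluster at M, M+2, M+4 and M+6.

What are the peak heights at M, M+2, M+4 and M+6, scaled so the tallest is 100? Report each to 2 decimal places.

100.00 : 66.90 : 14.92 : 1.11

The 3 Bx atoms are independent, so intensities follow the terms of (0.81766 + 0.18234)^3.
P(M) = 0.81766^3 = 0.546661
P(M+2) = 3 × 0.81766^2 × 0.18234^1 = 0.365720
P(M+4) = 3 × 0.81766^1 × 0.18234^2 = 0.081556
P(M+6) = 0.18234^3 = 0.006062
The M peak is largest (0.546661); scaling to 100 gives 100.00 : 66.90 : 14.92 : 1.11.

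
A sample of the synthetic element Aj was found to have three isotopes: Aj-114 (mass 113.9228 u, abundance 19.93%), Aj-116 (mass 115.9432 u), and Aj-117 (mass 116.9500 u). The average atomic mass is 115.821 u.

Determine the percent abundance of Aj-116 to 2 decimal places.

52.21%

Let x and y be the fractions of Aj-116 and Aj-117. Then x + y = 1 − 0.1993 = 0.8007 and 115.9432x + 116.9500y = 115.821 − 0.1993×113.9228 = 93.11618596.
Substituting: 115.9432x + 116.9500(0.8007 − x) = 93.11618596
(115.9432 − 116.9500)x = -0.52567904  ⇒  x = 0.52213, y = 0.27857
Aj-116: 52.21%, Aj-117: 27.86%.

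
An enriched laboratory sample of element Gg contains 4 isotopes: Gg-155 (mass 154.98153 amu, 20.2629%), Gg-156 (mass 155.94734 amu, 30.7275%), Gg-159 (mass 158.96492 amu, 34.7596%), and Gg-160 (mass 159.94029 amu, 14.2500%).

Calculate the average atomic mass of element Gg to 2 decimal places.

157.37 amu

Weight each isotope mass by its fractional abundance: 0.202629 × 154.98153 + 0.307275 × 155.94734 + 0.347596 × 158.96492 + 0.142500 × 159.94029
= 31.403752 + 47.918719 + 55.255570 + 22.791491 = 157.369532 amu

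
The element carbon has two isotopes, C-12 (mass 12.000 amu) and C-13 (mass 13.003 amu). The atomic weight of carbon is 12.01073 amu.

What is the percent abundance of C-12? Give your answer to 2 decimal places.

Let x be the fractional abundance of C-12; then C-13 has abundance 1 − x.
12.000·x + 13.003·(1 − x) = 12.01073
(12.000 − 13.003)·x = 12.01073 − 13.003
x = -0.99227 / -1.003 = 0.98930 → 98.93% C-12, 1.07% C-13.

98.93%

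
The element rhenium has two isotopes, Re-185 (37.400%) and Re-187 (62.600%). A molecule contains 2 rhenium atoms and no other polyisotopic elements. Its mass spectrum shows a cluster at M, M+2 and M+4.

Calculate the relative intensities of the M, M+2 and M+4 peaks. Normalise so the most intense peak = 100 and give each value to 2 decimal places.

Expanding (0.37400 + 0.62600)^2:
P(M) = 0.37400^2 = 0.139876
P(M+2) = 2 × 0.37400^1 × 0.62600^1 = 0.468248
P(M+4) = 0.62600^2 = 0.391876
The M+2 peak is largest (0.468248); scaling to 100 gives 29.87 : 100.00 : 83.69.

29.87 : 100.00 : 83.69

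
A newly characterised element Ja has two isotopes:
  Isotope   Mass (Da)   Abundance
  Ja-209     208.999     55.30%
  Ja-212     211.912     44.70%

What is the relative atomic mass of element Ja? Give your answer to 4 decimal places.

210.3011 Da

Weight each isotope mass by its fractional abundance: 0.5530 × 208.999 + 0.4470 × 211.912
= 115.57645 + 94.72466 = 210.30111 Da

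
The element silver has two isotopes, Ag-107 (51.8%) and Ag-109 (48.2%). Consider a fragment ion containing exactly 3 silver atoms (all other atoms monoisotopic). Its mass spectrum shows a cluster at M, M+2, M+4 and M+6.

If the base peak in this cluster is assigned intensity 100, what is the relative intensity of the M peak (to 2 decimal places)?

35.82

(0.518 + 0.482)^3 gives M 0.1390, M+2 0.3880, M+4 0.3610, M+6 0.1120; the largest is M+2.
P(M+2) = C(3,1) × 0.518^2 × 0.482^1 = 3 × 0.268324 × 0.4820 = 0.387997 (base)
P(M) = C(3,0) × 0.518^3 × 0.482^0 = 1 × 0.13899183 × 1.0000 = 0.138992
Relative intensity = 0.138992 / 0.387997 × 100 = 35.82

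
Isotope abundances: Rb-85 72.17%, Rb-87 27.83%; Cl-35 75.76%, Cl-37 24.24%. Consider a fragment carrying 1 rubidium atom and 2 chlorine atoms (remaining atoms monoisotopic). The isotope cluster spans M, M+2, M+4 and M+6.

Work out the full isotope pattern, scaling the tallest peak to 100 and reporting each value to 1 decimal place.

Rubidium pattern (n=1): 0.7217 : 0.2783
Chlorine pattern (n=2): 0.57395776 : 0.36728448 : 0.05875776
Convolve the two distributions (both contribute in 2-u steps):
  M: 0.7217×0.57395776 = 0.414225
  M+2: 0.7217×0.36728448 + 0.2783×0.57395776 = 0.424802
  M+4: 0.7217×0.05875776 + 0.2783×0.36728448 = 0.144621
  M+6: 0.2783×0.05875776 = 0.016352
Scale to base peak (0.424802) = 100: 97.5 : 100.0 : 34.0 : 3.8

97.5 : 100.0 : 34.0 : 3.8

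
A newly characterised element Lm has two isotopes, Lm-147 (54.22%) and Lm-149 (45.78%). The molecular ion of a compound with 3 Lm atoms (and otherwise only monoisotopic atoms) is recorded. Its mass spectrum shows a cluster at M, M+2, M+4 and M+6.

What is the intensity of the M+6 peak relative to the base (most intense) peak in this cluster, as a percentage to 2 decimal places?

Term probabilities: M 0.1594, M+2 0.4038, M+4 0.3409, M+6 0.0959. Base peak = M+2.
P(M+2) = C(3,1) × 0.5422^2 × 0.4578^1 = 3 × 0.29398084 × 0.4578 = 0.403753 (base)
P(M+6) = C(3,3) × 0.5422^0 × 0.4578^3 = 1 × 1.0000 × 0.09594611 = 0.095946
Relative intensity = 0.095946 / 0.403753 × 100 = 23.76

23.76%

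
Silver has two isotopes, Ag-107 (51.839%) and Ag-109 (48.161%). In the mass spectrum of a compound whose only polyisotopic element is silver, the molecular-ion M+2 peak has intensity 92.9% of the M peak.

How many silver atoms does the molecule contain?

With n Ag atoms, P(M+2)/P(M) = C(n,1)·p^(n−1)q / p^n = n·q/p = n · 0.48161/0.51839.
n = 0.929 × 0.51839/0.48161 = 1.00 ≈ 1

1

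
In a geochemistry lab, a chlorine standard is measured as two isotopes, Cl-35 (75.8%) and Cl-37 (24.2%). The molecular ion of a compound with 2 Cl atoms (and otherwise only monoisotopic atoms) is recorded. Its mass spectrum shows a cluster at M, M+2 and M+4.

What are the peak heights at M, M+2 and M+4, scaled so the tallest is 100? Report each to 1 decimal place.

100.0 : 63.9 : 10.2

Expanding (0.758 + 0.242)^2:
P(M) = 0.758^2 = 0.574564
P(M+2) = 2 × 0.758^1 × 0.242^1 = 0.366872
P(M+4) = 0.242^2 = 0.058564
The M peak is largest (0.574564); scaling to 100 gives 100.0 : 63.9 : 10.2.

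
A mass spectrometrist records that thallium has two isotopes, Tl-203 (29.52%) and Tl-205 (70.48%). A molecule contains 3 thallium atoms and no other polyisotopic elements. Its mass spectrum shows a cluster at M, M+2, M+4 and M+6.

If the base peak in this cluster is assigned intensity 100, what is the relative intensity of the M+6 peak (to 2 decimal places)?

Term probabilities: M 0.0257, M+2 0.1843, M+4 0.4399, M+6 0.3501. Base peak = M+4.
P(M+4) = C(3,2) × 0.2952^1 × 0.7048^2 = 3 × 0.2952 × 0.49674304 = 0.439916 (base)
P(M+6) = C(3,3) × 0.2952^0 × 0.7048^3 = 1 × 1.0000 × 0.35010449 = 0.350104
Relative intensity = 0.350104 / 0.439916 × 100 = 79.58

79.58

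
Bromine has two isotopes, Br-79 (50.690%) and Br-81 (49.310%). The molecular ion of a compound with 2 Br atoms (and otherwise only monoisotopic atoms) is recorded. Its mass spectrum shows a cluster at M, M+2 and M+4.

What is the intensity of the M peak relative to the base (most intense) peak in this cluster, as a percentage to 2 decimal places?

Binomial terms of (0.50690 + 0.49310)^2: M 0.2569, M+2 0.4999, M+4 0.2431 → M+2 is the base peak.
P(M+2) = C(2,1) × 0.50690^1 × 0.49310^1 = 2 × 0.5069 × 0.4931 = 0.499905 (base)
P(M) = C(2,0) × 0.50690^2 × 0.49310^0 = 1 × 0.25694761 × 1.0000 = 0.256948
Relative intensity = 0.256948 / 0.499905 × 100 = 51.40

51.40%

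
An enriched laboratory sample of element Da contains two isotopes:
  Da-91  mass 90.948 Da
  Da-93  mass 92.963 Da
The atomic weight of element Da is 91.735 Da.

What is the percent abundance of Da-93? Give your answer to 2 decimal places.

With x = fraction of Da-91 (so Da-93 is 1 − x):
90.948·x + 92.963·(1 − x) = 91.735
(90.948 − 92.963)·x = 91.735 − 92.963
x = -1.228 / -2.015 = 0.60943 → 60.94% Da-91, 39.06% Da-93.

39.06%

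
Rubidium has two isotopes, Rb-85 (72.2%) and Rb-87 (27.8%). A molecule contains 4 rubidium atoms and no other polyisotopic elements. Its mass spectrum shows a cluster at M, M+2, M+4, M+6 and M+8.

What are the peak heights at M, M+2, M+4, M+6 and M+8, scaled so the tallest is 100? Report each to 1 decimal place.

The 4 Rb atoms are independent, so intensities follow the terms of (0.722 + 0.278)^4.
P(M) = 0.722^4 = 0.271737
P(M+2) = 4 × 0.722^3 × 0.278^1 = 0.418520
P(M+4) = 6 × 0.722^2 × 0.278^2 = 0.241721
P(M+6) = 4 × 0.722^1 × 0.278^3 = 0.062049
P(M+8) = 0.278^4 = 0.005973
The M+2 peak is largest (0.418520); scaling to 100 gives 64.9 : 100.0 : 57.8 : 14.8 : 1.4.

64.9 : 100.0 : 57.8 : 14.8 : 1.4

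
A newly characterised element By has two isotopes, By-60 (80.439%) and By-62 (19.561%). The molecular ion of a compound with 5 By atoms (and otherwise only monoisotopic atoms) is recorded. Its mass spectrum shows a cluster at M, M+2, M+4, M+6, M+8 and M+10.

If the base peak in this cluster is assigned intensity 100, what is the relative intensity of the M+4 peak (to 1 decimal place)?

48.6

Term probabilities: M 0.3368, M+2 0.4095, M+4 0.1992, M+6 0.0484, M+8 0.0059, M+10 0.0003. Base peak = M+2.
P(M+2) = C(5,1) × 0.80439^4 × 0.19561^1 = 5 × 0.418665 × 0.19561 = 0.409475 (base)
P(M+4) = C(5,2) × 0.80439^3 × 0.19561^2 = 10 × 0.52047514 × 0.03826327 = 0.199151
Relative intensity = 0.199151 / 0.409475 × 100 = 48.6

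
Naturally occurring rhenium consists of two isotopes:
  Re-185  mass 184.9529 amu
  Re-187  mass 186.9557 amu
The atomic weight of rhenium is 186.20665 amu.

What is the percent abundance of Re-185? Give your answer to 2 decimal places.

37.40%

With x = fraction of Re-185 (so Re-187 is 1 − x):
184.9529·x + 186.9557·(1 − x) = 186.20665
(184.9529 − 186.9557)·x = 186.20665 − 186.9557
x = -0.74905 / -2.0028 = 0.37400 → 37.40% Re-185, 62.60% Re-187.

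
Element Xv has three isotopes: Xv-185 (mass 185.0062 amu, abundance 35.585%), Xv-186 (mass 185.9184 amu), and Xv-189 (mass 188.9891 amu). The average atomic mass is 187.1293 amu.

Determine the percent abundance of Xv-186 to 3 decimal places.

The remaining 64.415% is split between Xv-186 (fraction x) and Xv-189 (fraction 0.64415 − x).
Substituting: 185.9184x + 188.9891(0.64415 − x) = 121.29484373
(185.9184 − 188.9891)x = -0.442485035  ⇒  x = 0.14410, y = 0.50005
Xv-186: 14.410%, Xv-189: 50.005%.

14.410%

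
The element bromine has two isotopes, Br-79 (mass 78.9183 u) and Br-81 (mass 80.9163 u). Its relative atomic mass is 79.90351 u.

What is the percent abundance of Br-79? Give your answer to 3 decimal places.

50.690%

Writing the weighted mean with unknown fraction x of Br-79:
78.9183·x + 80.9163·(1 − x) = 79.90351
(78.9183 − 80.9163)·x = 79.90351 − 80.9163
x = -1.01279 / -1.9980 = 0.50690 → 50.690% Br-79, 49.310% Br-81.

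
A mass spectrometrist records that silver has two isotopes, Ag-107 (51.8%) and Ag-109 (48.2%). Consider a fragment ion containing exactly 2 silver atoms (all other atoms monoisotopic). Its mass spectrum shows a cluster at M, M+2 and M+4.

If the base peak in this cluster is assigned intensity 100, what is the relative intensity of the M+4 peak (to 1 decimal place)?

Term probabilities: M 0.2683, M+2 0.4994, M+4 0.2323. Base peak = M+2.
P(M+2) = C(2,1) × 0.518^1 × 0.482^1 = 2 × 0.5180 × 0.4820 = 0.499352 (base)
P(M+4) = C(2,2) × 0.518^0 × 0.482^2 = 1 × 1.0000 × 0.232324 = 0.232324
Relative intensity = 0.232324 / 0.499352 × 100 = 46.5

46.5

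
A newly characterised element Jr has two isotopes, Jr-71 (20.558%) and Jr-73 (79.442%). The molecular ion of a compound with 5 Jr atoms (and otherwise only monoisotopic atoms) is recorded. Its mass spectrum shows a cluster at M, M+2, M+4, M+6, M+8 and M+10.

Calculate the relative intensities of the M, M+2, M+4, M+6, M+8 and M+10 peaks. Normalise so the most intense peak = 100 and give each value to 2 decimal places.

0.09 : 1.73 : 13.39 : 51.76 : 100.00 : 77.29

The 5 Jr atoms are independent, so intensities follow the terms of (0.20558 + 0.79442)^5.
P(M) = 0.20558^5 = 0.000367
P(M+2) = 5 × 0.20558^4 × 0.79442^1 = 0.007095
P(M+4) = 10 × 0.20558^3 × 0.79442^2 = 0.054833
P(M+6) = 10 × 0.20558^2 × 0.79442^3 = 0.211891
P(M+8) = 5 × 0.20558^1 × 0.79442^4 = 0.409403
P(M+10) = 0.79442^5 = 0.316410
The M+8 peak is largest (0.409403); scaling to 100 gives 0.09 : 1.73 : 13.39 : 51.76 : 100.00 : 77.29.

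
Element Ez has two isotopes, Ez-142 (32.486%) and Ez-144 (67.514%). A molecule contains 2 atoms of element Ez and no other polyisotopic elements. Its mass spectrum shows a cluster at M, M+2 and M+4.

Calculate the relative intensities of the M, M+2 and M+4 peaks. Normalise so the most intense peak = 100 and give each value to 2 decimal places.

The 2 Ez atoms are independent, so intensities follow the terms of (0.32486 + 0.67514)^2.
P(M) = 0.32486^2 = 0.105534
P(M+2) = 2 × 0.32486^1 × 0.67514^1 = 0.438652
P(M+4) = 0.67514^2 = 0.455814
The M+4 peak is largest (0.455814); scaling to 100 gives 23.15 : 96.23 : 100.00.

23.15 : 96.23 : 100.00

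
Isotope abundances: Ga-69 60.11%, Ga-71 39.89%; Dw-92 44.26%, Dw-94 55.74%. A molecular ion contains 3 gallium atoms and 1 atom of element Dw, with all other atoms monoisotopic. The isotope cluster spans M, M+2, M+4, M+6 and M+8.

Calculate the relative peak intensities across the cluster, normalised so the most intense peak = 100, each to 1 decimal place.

Gallium pattern (n=3): 0.21719018 : 0.43239309 : 0.28694328 : 0.06347345
Element Dw pattern (n=1): 0.4426 : 0.5574
Convolve the two distributions (both contribute in 2-u steps):
  M: 0.21719018×0.4426 = 0.096128
  M+2: 0.21719018×0.5574 + 0.43239309×0.4426 = 0.312439
  M+4: 0.43239309×0.5574 + 0.28694328×0.4426 = 0.368017
  M+6: 0.28694328×0.5574 + 0.06347345×0.4426 = 0.188036
  M+8: 0.06347345×0.5574 = 0.035380
Scale to base peak (0.368017) = 100: 26.1 : 84.9 : 100.0 : 51.1 : 9.6

26.1 : 84.9 : 100.0 : 51.1 : 9.6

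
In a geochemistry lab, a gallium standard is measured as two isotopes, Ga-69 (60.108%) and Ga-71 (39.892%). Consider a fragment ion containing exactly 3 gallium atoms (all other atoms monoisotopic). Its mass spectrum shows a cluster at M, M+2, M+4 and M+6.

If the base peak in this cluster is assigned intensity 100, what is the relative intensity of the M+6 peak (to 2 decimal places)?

14.68

(0.60108 + 0.39892)^3 gives M 0.2172, M+2 0.4324, M+4 0.2870, M+6 0.0635; the largest is M+2.
P(M+2) = C(3,1) × 0.60108^2 × 0.39892^1 = 3 × 0.36129717 × 0.39892 = 0.432386 (base)
P(M+6) = C(3,3) × 0.60108^0 × 0.39892^3 = 1 × 1.0000 × 0.063483 = 0.063483
Relative intensity = 0.063483 / 0.432386 × 100 = 14.68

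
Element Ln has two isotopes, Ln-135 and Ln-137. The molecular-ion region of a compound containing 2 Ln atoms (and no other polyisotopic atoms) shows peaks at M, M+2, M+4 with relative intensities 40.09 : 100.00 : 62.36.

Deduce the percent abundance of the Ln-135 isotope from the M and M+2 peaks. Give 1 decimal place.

Let p = fractional abundance of Ln-135. I(M+2)/I(M) = [C(2,1)·p^1·(1−p)] / p^2 = 2·(1−p)/p = 100.00/40.09 = 2.4944
(1−p)/p = 2.4944/2 = 1.2472  ⇒  p = 1/(1 + 1.2472) = 0.4450
Ln-135: 44.5%, Ln-137: 55.5%.

44.5%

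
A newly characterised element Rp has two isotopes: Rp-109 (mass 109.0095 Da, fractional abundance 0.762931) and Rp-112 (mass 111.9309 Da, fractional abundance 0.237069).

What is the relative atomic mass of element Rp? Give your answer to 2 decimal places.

Ar = Σ fᵢ·mᵢ = 0.762931 × 109.0095 + 0.237069 × 111.9309
= 83.16673 + 26.53535 = 109.70208 Da

109.70 Da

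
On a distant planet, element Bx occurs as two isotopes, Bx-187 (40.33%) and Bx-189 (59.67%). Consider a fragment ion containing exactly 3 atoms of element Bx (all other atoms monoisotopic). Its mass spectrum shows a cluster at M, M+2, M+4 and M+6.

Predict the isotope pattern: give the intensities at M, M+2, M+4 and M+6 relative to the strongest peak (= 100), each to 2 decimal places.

15.23 : 67.59 : 100.00 : 49.32

Each Bx atom is independently Bx-187 (p = 0.4033) or Bx-189 (q = 0.5967); the cluster is the binomial expansion (p + q)^3.
P(M) = 0.4033^3 = 0.065597
P(M+2) = 3 × 0.4033^2 × 0.5967^1 = 0.291161
P(M+4) = 3 × 0.4033^1 × 0.5967^2 = 0.430786
P(M+6) = 0.5967^3 = 0.212456
The M+4 peak is largest (0.430786); scaling to 100 gives 15.23 : 67.59 : 100.00 : 49.32.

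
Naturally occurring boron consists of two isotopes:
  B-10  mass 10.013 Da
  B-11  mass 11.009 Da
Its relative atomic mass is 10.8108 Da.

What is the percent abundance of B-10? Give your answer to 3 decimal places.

19.900%

With x = fraction of B-10 (so B-11 is 1 − x):
10.013·x + 11.009·(1 − x) = 10.8108
(10.013 − 11.009)·x = 10.8108 − 11.009
x = -0.1982 / -0.996 = 0.19900 → 19.900% B-10, 80.100% B-11.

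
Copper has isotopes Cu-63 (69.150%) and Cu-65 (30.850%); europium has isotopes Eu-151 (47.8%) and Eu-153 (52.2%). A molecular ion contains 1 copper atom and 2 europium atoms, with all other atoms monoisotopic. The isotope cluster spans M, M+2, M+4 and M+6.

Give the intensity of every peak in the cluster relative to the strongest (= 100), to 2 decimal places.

38.02 : 100.00 : 82.39 : 20.23

Copper pattern (n=1): 0.6915 : 0.3085
Europium pattern (n=2): 0.228484 : 0.499032 : 0.272484
Convolve the two distributions (both contribute in 2-u steps):
  M: 0.6915×0.228484 = 0.157997
  M+2: 0.6915×0.499032 + 0.3085×0.228484 = 0.415568
  M+4: 0.6915×0.272484 + 0.3085×0.499032 = 0.342374
  M+6: 0.3085×0.272484 = 0.084061
Scale to base peak (0.415568) = 100: 38.02 : 100.00 : 82.39 : 20.23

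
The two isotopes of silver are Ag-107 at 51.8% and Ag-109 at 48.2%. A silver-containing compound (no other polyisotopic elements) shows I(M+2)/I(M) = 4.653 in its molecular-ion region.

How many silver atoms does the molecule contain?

The M+2/M ratio from n Ag atoms is n · q/p = n · 0.482/0.518.
n = 4.653 × 0.518/0.482 = 5.00 ≈ 5

5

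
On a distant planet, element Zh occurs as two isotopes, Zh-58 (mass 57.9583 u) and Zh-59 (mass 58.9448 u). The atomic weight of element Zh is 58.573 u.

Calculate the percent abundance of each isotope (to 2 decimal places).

Let x be the fractional abundance of Zh-58; then Zh-59 has abundance 1 − x.
57.9583·x + 58.9448·(1 − x) = 58.573
(57.9583 − 58.9448)·x = 58.573 − 58.9448
x = -0.3718 / -0.9865 = 0.37689 → 37.69% Zh-58, 62.31% Zh-59.

Zh-58: 37.69%, Zh-59: 62.31%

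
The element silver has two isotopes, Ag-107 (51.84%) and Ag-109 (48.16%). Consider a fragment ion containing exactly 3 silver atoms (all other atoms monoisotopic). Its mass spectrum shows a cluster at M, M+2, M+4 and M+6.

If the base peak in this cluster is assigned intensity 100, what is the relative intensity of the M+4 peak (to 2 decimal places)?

(0.5184 + 0.4816)^3 gives M 0.1393, M+2 0.3883, M+4 0.3607, M+6 0.1117; the largest is M+2.
P(M+2) = C(3,1) × 0.5184^2 × 0.4816^1 = 3 × 0.26873856 × 0.4816 = 0.388273 (base)
P(M+4) = C(3,2) × 0.5184^1 × 0.4816^2 = 3 × 0.5184 × 0.23193856 = 0.360711
Relative intensity = 0.360711 / 0.388273 × 100 = 92.90

92.90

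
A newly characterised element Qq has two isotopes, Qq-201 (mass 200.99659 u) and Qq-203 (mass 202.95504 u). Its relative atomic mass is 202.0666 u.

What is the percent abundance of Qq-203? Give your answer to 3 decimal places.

With x = fraction of Qq-201 (so Qq-203 is 1 − x):
200.99659·x + 202.95504·(1 − x) = 202.0666
(200.99659 − 202.95504)·x = 202.0666 − 202.95504
x = -0.88844 / -1.95845 = 0.45364 → 45.364% Qq-201, 54.636% Qq-203.

54.636%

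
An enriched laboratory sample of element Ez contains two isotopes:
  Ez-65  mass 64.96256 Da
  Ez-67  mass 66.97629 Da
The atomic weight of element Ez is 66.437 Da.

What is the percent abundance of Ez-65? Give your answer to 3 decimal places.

26.781%

With x = fraction of Ez-65 (so Ez-67 is 1 − x):
64.96256·x + 66.97629·(1 − x) = 66.437
(64.96256 − 66.97629)·x = 66.437 − 66.97629
x = -0.53929 / -2.01373 = 0.26781 → 26.781% Ez-65, 73.219% Ez-67.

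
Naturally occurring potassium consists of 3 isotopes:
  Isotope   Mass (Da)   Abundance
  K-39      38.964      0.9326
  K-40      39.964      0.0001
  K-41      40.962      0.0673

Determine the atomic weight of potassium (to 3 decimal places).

39.099 Da

Average mass = Σ (abundance × isotope mass) = 0.9326 × 38.964 + 0.0001 × 39.964 + 0.0673 × 40.962
= 36.3378 + 0.0040 + 2.7567 = 39.0985 Da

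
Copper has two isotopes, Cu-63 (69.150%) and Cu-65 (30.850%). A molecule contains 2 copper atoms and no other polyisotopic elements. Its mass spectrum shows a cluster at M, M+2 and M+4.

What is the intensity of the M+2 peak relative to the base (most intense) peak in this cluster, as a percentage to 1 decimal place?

89.2%

Binomial terms of (0.69150 + 0.30850)^2: M 0.4782, M+2 0.4267, M+4 0.0952 → M is the base peak.
P(M) = C(2,0) × 0.69150^2 × 0.30850^0 = 1 × 0.47817225 × 1.0000 = 0.478172 (base)
P(M+2) = C(2,1) × 0.69150^1 × 0.30850^1 = 2 × 0.6915 × 0.3085 = 0.426656
Relative intensity = 0.426656 / 0.478172 × 100 = 89.2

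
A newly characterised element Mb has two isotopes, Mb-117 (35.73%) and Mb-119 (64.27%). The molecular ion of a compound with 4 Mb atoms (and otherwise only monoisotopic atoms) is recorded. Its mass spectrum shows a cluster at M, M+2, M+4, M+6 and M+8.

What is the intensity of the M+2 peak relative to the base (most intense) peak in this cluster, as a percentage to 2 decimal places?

Binomial terms of (0.3573 + 0.6427)^4: M 0.0163, M+2 0.1173, M+4 0.3164, M+6 0.3794, M+8 0.1706 → M+6 is the base peak.
P(M+6) = C(4,3) × 0.3573^1 × 0.6427^3 = 4 × 0.3573 × 0.26547578 = 0.379418 (base)
P(M+2) = C(4,1) × 0.3573^3 × 0.6427^1 = 4 × 0.04561409 × 0.6427 = 0.117265
Relative intensity = 0.117265 / 0.379418 × 100 = 30.91

30.91%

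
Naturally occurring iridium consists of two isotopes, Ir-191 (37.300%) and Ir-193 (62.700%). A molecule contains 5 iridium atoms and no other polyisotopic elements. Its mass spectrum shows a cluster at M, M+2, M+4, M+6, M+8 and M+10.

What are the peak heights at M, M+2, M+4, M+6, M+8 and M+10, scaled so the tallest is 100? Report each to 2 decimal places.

Each Ir atom is independently Ir-191 (p = 0.37300) or Ir-193 (q = 0.62700); the cluster is the binomial expansion (p + q)^5.
P(M) = 0.37300^5 = 0.007220
P(M+2) = 5 × 0.37300^4 × 0.62700^1 = 0.060684
P(M+4) = 10 × 0.37300^3 × 0.62700^2 = 0.204015
P(M+6) = 10 × 0.37300^2 × 0.62700^3 = 0.342942
P(M+8) = 5 × 0.37300^1 × 0.62700^4 = 0.288237
P(M+10) = 0.62700^5 = 0.096903
The M+6 peak is largest (0.342942); scaling to 100 gives 2.11 : 17.70 : 59.49 : 100.00 : 84.05 : 28.26.

2.11 : 17.70 : 59.49 : 100.00 : 84.05 : 28.26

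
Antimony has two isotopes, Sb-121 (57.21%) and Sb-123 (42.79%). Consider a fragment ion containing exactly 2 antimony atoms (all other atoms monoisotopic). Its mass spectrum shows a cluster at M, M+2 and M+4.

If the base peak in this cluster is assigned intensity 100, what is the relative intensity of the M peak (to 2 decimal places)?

66.85

Binomial terms of (0.5721 + 0.4279)^2: M 0.3273, M+2 0.4896, M+4 0.1831 → M+2 is the base peak.
P(M+2) = C(2,1) × 0.5721^1 × 0.4279^1 = 2 × 0.5721 × 0.4279 = 0.489603 (base)
P(M) = C(2,0) × 0.5721^2 × 0.4279^0 = 1 × 0.32729841 × 1.0000 = 0.327298
Relative intensity = 0.327298 / 0.489603 × 100 = 66.85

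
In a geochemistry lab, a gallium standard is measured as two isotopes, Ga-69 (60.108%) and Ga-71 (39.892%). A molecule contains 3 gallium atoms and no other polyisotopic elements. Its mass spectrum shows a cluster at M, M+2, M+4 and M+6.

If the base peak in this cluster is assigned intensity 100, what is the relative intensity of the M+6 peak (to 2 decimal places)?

14.68

Term probabilities: M 0.2172, M+2 0.4324, M+4 0.2870, M+6 0.0635. Base peak = M+2.
P(M+2) = C(3,1) × 0.60108^2 × 0.39892^1 = 3 × 0.36129717 × 0.39892 = 0.432386 (base)
P(M+6) = C(3,3) × 0.60108^0 × 0.39892^3 = 1 × 1.0000 × 0.063483 = 0.063483
Relative intensity = 0.063483 / 0.432386 × 100 = 14.68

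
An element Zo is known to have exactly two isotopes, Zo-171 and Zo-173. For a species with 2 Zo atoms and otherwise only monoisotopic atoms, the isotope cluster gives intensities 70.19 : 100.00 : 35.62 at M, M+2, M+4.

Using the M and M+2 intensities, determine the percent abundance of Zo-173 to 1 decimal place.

41.6%

If p is the fraction of Zo that is Zo-171, then I(M+2)/I(M) = [C(2,1)·p^1·(1−p)] / p^2 = 2·(1−p)/p = 100.00/70.19 = 1.4247
(1−p)/p = 1.4247/2 = 0.7124  ⇒  p = 1/(1 + 0.7124) = 0.5840
Zo-171: 58.4%, Zo-173: 41.6%.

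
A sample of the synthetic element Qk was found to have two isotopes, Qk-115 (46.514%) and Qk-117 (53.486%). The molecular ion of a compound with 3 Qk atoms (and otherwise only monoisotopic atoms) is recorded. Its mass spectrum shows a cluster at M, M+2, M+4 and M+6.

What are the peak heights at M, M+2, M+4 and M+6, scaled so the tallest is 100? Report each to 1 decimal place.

Each Qk atom is independently Qk-115 (p = 0.46514) or Qk-117 (q = 0.53486); the cluster is the binomial expansion (p + q)^3.
P(M) = 0.46514^3 = 0.100635
P(M+2) = 3 × 0.46514^2 × 0.53486^1 = 0.347159
P(M+4) = 3 × 0.46514^1 × 0.53486^2 = 0.399195
P(M+6) = 0.53486^3 = 0.153010
The M+4 peak is largest (0.399195); scaling to 100 gives 25.2 : 87.0 : 100.0 : 38.3.

25.2 : 87.0 : 100.0 : 38.3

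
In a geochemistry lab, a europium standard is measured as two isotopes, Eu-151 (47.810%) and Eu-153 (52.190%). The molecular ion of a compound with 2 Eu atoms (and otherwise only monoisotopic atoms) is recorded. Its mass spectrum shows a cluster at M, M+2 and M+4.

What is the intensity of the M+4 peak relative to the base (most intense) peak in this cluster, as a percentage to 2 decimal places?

Term probabilities: M 0.2286, M+2 0.4990, M+4 0.2724. Base peak = M+2.
P(M+2) = C(2,1) × 0.47810^1 × 0.52190^1 = 2 × 0.4781 × 0.5219 = 0.499041 (base)
P(M+4) = C(2,2) × 0.47810^0 × 0.52190^2 = 1 × 1.0000 × 0.27237961 = 0.272380
Relative intensity = 0.272380 / 0.499041 × 100 = 54.58

54.58%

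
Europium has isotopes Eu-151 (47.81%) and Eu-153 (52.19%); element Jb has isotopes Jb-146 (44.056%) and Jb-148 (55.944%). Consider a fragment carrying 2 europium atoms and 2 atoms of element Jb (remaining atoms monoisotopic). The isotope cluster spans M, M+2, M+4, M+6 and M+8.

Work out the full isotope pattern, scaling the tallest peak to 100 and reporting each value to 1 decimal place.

Europium pattern (n=2): 0.22857961 : 0.49904078 : 0.27237961
Element Jb pattern (n=2): 0.19409311 : 0.49293377 : 0.31297311
Convolve the two distributions (both contribute in 2-u steps):
  M: 0.22857961×0.19409311 = 0.044366
  M+2: 0.22857961×0.49293377 + 0.49904078×0.19409311 = 0.209535
  M+4: 0.22857961×0.31297311 + 0.49904078×0.49293377 + 0.27237961×0.19409311 = 0.370400
  M+6: 0.49904078×0.31297311 + 0.27237961×0.49293377 = 0.290451
  M+8: 0.27237961×0.31297311 = 0.085247
Scale to base peak (0.370400) = 100: 12.0 : 56.6 : 100.0 : 78.4 : 23.0

12.0 : 56.6 : 100.0 : 78.4 : 23.0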